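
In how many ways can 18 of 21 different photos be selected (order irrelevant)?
C(21,18) = 21!/(18!×3!) = 1330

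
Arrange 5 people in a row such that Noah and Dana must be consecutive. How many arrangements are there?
Treat the 2 as one block: (5-2+1)! × 2! = 24 × 2 = 48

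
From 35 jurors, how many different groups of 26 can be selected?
C(35,26) = 35!/(26!×9!) = 70607460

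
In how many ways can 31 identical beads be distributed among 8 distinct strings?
C(31+8-1, 8-1) = C(38, 7) = 12620256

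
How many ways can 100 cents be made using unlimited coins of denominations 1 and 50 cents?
Coefficient of x^100 in 1/(1-x^1) · 1/(1-x^50). Use j coins of 50 for j = 0..⌊100/50⌋ = 2, the rest in 1s: 2 + 1 = 3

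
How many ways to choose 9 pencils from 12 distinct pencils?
C(12,9) = 12!/(9!×3!) = 220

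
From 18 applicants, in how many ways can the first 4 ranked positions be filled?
P(18,4) = 18!/(18-4)! = 73440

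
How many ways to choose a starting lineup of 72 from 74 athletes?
C(74,72) = 74!/(72!×2!) = 2701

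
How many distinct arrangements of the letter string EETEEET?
7! / (2! × 5!) = 21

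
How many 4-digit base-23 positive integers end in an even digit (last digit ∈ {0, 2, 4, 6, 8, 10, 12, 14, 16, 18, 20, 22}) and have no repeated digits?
Last∈{0,2,4,6,8,10,12,14,16,18,20,22}. Last=0: 9240. Last nonzero: 11×21×P(21,2) = 97020. Total = 106260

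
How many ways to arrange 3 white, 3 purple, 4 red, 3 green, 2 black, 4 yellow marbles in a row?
19! / (3! × 3! × 4! × 3! × 2! × 4!) = 488864376000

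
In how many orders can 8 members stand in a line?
8! = 40320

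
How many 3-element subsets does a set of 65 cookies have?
C(65,3) = 65!/(3!×62!) = 43680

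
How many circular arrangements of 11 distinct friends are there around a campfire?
Circular: fix one position, arrange the rest. (11-1)! = 3628800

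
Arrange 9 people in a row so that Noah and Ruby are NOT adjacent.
Total - adjacent = 9! - (9-1)!×2 = 362880 - 80640 = 282240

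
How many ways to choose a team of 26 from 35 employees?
C(35,26) = 35!/(26!×9!) = 70607460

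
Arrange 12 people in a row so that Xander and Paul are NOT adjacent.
Total - adjacent = 12! - (12-1)!×2 = 479001600 - 79833600 = 399168000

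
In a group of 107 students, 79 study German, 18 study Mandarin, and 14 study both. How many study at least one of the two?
|A∪B| = |A| + |B| - |A∩B| = 79 + 18 - 14 = 83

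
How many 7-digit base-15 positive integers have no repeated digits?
First digit: 14 choices (nonzero). Then descending: 14 × 14 × 13 × 12 × 11 × 10 × 9 = 30270240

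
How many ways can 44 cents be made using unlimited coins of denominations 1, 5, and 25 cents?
Coefficient of x^44 in 1/(1-x^1) · 1/(1-x^5) · 1/(1-x^25). Case on j = number of 25-cent coins (j = 0..1); remainder r = 44 - 25j is made from {1,5} in ⌊r/5⌋+1 ways. r = 44, 19 → 9 + 4 = 13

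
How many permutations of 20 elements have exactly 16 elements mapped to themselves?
Choose the 16 fixed points C(20,16) = 4845, derange the rest: !4 = Σ_{j=0}^{4} (-1)^j·4!/j! = 24 - 24 + 12 - 4 + 1 = 9. Product = 4845 × 9 = 43605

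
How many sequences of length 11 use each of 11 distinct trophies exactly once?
11! = 39916800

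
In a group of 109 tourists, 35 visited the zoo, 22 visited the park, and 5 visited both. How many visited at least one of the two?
|A∪B| = |A| + |B| - |A∩B| = 35 + 22 - 5 = 52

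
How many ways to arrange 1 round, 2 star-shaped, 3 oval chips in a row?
6! / (1! × 2! × 3!) = 60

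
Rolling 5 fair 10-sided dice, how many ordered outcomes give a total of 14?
Coefficient of x^14 in (x + x² + ... + x^10)^5. By inclusion-exclusion on dice exceeding 10: Σ_j (-1)^j C(5,j)·C(14-1-10j, 4) = C(5,0)·C(13,4) = 1·715 = 715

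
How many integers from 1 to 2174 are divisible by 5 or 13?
⌊2174/5⌋ + ⌊2174/13⌋ - ⌊2174/65⌋ = 434 + 167 - 33 = 568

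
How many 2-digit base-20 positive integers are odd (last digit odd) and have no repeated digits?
Last∈{1,3,5,7,9,11,13,15,17,19}. Last=0: 0. Last nonzero: 10×18×P(18,0) = 180. Total = 180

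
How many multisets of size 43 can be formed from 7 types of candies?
C(43+7-1, 7-1) = C(49, 6) = 13983816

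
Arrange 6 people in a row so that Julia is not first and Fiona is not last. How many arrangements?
By inclusion-exclusion: 6! - 2×(6-1)! + (6-2)! = 720 - 240 + 24 = 504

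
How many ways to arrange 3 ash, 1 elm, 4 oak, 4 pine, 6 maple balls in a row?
18! / (3! × 1! × 4! × 4! × 6!) = 2572970400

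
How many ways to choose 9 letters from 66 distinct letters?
C(66,9) = 66!/(9!×57!) = 37014131440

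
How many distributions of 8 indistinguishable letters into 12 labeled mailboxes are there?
C(8+12-1, 12-1) = C(19, 11) = 75582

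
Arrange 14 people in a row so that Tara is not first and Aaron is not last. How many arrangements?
By inclusion-exclusion: 14! - 2×(14-1)! + (14-2)! = 87178291200 - 12454041600 + 479001600 = 75203251200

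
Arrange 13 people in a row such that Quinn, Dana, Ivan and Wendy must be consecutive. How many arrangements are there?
Treat the 4 as one block: (13-4+1)! × 4! = 3628800 × 24 = 87091200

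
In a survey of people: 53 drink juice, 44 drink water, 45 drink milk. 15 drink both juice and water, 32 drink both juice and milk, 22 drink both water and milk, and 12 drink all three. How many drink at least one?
|A∪B∪C| = 53+44+45-15-32-22+12 = 85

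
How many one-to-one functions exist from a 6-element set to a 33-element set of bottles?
P(33,6) = 33!/(33-6)! = 797448960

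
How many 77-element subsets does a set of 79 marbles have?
C(79,77) = 79!/(77!×2!) = 3081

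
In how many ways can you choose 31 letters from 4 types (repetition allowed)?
C(31+4-1, 4-1) = C(34, 3) = 5984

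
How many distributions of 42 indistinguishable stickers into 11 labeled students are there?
C(42+11-1, 11-1) = C(52, 10) = 15820024220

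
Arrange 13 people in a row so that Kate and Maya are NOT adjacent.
Total - adjacent = 13! - (13-1)!×2 = 6227020800 - 958003200 = 5269017600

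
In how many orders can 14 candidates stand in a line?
14! = 87178291200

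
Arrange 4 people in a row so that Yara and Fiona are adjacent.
Treat as block: (4-1)! × 2! = 6 × 2 = 12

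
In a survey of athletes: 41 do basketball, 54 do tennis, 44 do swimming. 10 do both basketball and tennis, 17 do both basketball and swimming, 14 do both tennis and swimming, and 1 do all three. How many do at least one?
|A∪B∪C| = 41+54+44-10-17-14+1 = 99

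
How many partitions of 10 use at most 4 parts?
By conjugation, equals partitions of 10 into parts ≤ 4. Let r_j(i) = number of partitions of i into parts ≤ j, for i = 0..10. r_1(i) = 1 for all i; r_j(i) = r_{j-1}(i) + r_j(i-j). Rows j = 2..4: ≤2: 1 1 2 2 3 3 4 4 5 5 6; ≤3: 1 1 2 3 4 5 7 8 10 12 14; ≤4: 1 1 2 3 5 6 9 11 15 18 23. r_4(10) = 23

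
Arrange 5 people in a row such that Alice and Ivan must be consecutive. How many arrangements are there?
Treat the 2 as one block: (5-2+1)! × 2! = 24 × 2 = 48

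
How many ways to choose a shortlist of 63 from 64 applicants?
C(64,63) = 64!/(63!×1!) = 64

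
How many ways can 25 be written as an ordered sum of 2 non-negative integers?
C(25+2-1, 2-1) = C(26, 1) = 26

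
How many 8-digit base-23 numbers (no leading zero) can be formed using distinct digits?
First digit: 22 choices (nonzero). Then descending: 22 × 22 × 21 × 20 × 19 × 18 × 17 × 16 = 18909918720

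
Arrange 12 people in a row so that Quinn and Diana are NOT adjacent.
Total - adjacent = 12! - (12-1)!×2 = 479001600 - 79833600 = 399168000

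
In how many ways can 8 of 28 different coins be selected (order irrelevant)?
C(28,8) = 28!/(8!×20!) = 3108105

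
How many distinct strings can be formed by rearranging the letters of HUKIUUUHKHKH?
12! / (4! × 1! × 4! × 3!) = 138600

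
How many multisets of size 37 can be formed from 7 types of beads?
C(37+7-1, 7-1) = C(43, 6) = 6096454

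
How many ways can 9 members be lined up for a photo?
9! = 362880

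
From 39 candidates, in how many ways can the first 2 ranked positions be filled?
P(39,2) = 39!/(39-2)! = 1482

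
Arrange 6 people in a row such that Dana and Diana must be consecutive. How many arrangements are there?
Treat the 2 as one block: (6-2+1)! × 2! = 120 × 2 = 240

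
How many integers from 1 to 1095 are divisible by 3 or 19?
⌊1095/3⌋ + ⌊1095/19⌋ - ⌊1095/57⌋ = 365 + 57 - 19 = 403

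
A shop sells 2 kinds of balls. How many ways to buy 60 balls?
C(60+2-1, 2-1) = C(61, 1) = 61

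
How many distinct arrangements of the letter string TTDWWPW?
7! / (1! × 3! × 1! × 2!) = 420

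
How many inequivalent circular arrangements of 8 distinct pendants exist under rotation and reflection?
(8-1)!/2 = 5040/2 = 2520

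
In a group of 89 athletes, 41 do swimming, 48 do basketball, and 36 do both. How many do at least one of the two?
|A∪B| = |A| + |B| - |A∩B| = 41 + 48 - 36 = 53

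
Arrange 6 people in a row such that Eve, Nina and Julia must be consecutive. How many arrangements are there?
Treat the 3 as one block: (6-3+1)! × 3! = 24 × 6 = 144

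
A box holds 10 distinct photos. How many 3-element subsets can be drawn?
C(10,3) = 10!/(3!×7!) = 120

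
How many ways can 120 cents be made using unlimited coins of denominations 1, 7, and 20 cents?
Coefficient of x^120 in 1/(1-x^1) · 1/(1-x^7) · 1/(1-x^20). Case on j = number of 20-cent coins (j = 0..6); remainder r = 120 - 20j is made from {1,7} in ⌊r/7⌋+1 ways. r = 120, 100, 80, 60, 40, 20, 0 → 18 + 15 + 12 + 9 + 6 + 3 + 1 = 64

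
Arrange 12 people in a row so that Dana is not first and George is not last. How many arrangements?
By inclusion-exclusion: 12! - 2×(12-1)! + (12-2)! = 479001600 - 79833600 + 3628800 = 402796800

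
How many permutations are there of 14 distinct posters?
14! = 87178291200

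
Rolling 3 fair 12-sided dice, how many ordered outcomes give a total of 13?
Coefficient of x^13 in (x + x² + ... + x^12)^3. By inclusion-exclusion on dice exceeding 12: Σ_j (-1)^j C(3,j)·C(13-1-12j, 2) = C(3,0)·C(12,2) = 1·66 = 66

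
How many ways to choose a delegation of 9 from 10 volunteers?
C(10,9) = 10!/(9!×1!) = 10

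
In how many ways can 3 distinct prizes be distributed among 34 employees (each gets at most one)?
P(34,3) = 34!/(34-3)! = 35904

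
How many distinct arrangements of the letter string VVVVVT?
6! / (1! × 5!) = 6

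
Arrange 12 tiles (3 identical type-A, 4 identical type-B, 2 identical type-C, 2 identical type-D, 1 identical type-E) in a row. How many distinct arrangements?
12! / (3! × 4! × 2! × 2! × 1!) = 831600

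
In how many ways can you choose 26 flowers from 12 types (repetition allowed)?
C(26+12-1, 12-1) = C(37, 11) = 854992152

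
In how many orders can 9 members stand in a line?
9! = 362880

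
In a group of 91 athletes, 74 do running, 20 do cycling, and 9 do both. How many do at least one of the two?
|A∪B| = |A| + |B| - |A∩B| = 74 + 20 - 9 = 85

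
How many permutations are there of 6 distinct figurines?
6! = 720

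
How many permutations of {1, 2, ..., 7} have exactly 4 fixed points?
Choose the 4 fixed points C(7,4) = 35, derange the rest: !3 = Σ_{j=0}^{3} (-1)^j·3!/j! = 6 - 6 + 3 - 1 = 2. Product = 35 × 2 = 70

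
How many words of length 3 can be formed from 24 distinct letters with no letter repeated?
P(24,3) = 24!/(24-3)! = 12144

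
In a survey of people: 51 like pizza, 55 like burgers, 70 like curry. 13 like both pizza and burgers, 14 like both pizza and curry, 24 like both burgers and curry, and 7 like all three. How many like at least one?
|A∪B∪C| = 51+55+70-13-14-24+7 = 132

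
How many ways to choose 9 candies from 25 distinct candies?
C(25,9) = 25!/(9!×16!) = 2042975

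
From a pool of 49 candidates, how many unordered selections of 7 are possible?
C(49,7) = 49!/(7!×42!) = 85900584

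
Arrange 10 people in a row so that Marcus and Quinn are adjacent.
Treat as block: (10-1)! × 2! = 362880 × 2 = 725760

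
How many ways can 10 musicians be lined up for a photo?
10! = 3628800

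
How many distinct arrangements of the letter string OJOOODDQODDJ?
12! / (1! × 5! × 2! × 4!) = 83160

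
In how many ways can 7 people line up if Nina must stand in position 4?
Fix one position: (7-1)! = 720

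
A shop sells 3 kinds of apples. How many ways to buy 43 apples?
C(43+3-1, 3-1) = C(45, 2) = 990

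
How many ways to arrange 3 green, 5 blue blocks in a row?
8! / (3! × 5!) = 56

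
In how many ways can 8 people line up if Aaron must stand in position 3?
Fix one position: (8-1)! = 5040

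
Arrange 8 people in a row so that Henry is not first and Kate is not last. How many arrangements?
By inclusion-exclusion: 8! - 2×(8-1)! + (8-2)! = 40320 - 10080 + 720 = 30960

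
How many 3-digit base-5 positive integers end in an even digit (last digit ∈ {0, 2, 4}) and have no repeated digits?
Last∈{0,2,4}. Last=0: 12. Last nonzero: 2×3×P(3,1) = 18. Total = 30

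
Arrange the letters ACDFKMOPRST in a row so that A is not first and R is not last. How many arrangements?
By inclusion-exclusion: 11! - 2×(11-1)! + (11-2)! = 39916800 - 7257600 + 362880 = 33022080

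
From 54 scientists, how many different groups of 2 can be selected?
C(54,2) = 54!/(2!×52!) = 1431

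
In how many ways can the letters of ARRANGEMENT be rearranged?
11! / (2! × 2! × 2! × 1! × 2! × 1! × 1!) = 2494800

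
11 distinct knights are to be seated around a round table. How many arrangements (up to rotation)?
Circular: fix one position, arrange the rest. (11-1)! = 3628800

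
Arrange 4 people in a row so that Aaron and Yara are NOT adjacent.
Total - adjacent = 4! - (4-1)!×2 = 24 - 12 = 12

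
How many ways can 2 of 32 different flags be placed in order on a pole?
P(32,2) = 32!/(32-2)! = 992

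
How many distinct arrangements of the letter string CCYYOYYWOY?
10! / (2! × 1! × 2! × 5!) = 7560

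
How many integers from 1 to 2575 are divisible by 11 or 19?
⌊2575/11⌋ + ⌊2575/19⌋ - ⌊2575/209⌋ = 234 + 135 - 12 = 357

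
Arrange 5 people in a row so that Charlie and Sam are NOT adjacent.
Total - adjacent = 5! - (5-1)!×2 = 120 - 48 = 72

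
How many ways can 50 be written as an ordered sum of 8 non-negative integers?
C(50+8-1, 8-1) = C(57, 7) = 264385836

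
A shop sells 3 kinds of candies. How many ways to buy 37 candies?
C(37+3-1, 3-1) = C(39, 2) = 741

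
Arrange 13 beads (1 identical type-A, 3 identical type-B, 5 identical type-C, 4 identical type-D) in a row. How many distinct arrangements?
13! / (1! × 3! × 5! × 4!) = 360360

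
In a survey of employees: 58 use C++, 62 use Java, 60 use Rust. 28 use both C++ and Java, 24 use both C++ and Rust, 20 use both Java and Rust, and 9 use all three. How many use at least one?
|A∪B∪C| = 58+62+60-28-24-20+9 = 117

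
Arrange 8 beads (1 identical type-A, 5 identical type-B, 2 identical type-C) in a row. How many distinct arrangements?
8! / (1! × 5! × 2!) = 168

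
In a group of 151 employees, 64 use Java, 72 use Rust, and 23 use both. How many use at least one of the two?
|A∪B| = |A| + |B| - |A∩B| = 64 + 72 - 23 = 113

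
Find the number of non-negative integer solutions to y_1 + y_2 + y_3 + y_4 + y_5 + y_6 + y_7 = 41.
C(41+7-1, 7-1) = C(47, 6) = 10737573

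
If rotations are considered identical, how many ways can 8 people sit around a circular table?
Circular: fix one position, arrange the rest. (8-1)! = 5040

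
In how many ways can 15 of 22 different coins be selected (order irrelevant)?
C(22,15) = 22!/(15!×7!) = 170544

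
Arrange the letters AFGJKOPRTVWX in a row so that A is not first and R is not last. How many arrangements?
By inclusion-exclusion: 12! - 2×(12-1)! + (12-2)! = 479001600 - 79833600 + 3628800 = 402796800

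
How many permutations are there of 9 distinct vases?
9! = 362880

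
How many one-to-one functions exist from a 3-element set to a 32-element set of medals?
P(32,3) = 32!/(32-3)! = 29760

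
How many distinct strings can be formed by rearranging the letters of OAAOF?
5! / (2! × 2! × 1!) = 30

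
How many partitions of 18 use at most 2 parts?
By conjugation, equals partitions of 18 into parts ≤ 2. Let r_j(i) = number of partitions of i into parts ≤ j, for i = 0..18. r_1(i) = 1 for all i; r_j(i) = r_{j-1}(i) + r_j(i-j). Rows j = 2..2: ≤2: 1 1 2 2 3 3 4 4 5 5 6 6 7 7 8 8 9 9 10. r_2(18) = 10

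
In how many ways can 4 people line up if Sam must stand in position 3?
Fix one position: (4-1)! = 6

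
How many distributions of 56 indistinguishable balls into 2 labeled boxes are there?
C(56+2-1, 2-1) = C(57, 1) = 57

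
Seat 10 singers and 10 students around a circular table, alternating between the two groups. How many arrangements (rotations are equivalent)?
Fix one of the singers: (10-1)! ways for the remaining singers, × 10! ways for the students = 362880 × 3628800 = 1316818944000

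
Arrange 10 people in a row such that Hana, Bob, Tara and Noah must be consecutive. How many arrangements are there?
Treat the 4 as one block: (10-4+1)! × 4! = 5040 × 24 = 120960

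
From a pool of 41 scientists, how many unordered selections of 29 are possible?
C(41,29) = 41!/(29!×12!) = 7898654920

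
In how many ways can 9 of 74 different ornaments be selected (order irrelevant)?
C(74,9) = 74!/(9!×65!) = 110524147514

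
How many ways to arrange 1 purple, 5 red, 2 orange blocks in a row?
8! / (1! × 5! × 2!) = 168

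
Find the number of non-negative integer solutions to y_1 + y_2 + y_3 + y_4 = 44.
C(44+4-1, 4-1) = C(47, 3) = 16215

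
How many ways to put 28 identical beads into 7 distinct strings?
C(28+7-1, 7-1) = C(34, 6) = 1344904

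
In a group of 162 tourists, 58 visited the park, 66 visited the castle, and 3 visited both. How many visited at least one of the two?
|A∪B| = |A| + |B| - |A∩B| = 58 + 66 - 3 = 121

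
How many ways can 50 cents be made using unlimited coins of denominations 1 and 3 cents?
Coefficient of x^50 in 1/(1-x^1) · 1/(1-x^3). Use j coins of 3 for j = 0..⌊50/3⌋ = 16, the rest in 1s: 16 + 1 = 17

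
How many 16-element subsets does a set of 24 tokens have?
C(24,16) = 24!/(16!×8!) = 735471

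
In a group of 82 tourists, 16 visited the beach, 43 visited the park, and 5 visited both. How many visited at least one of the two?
|A∪B| = |A| + |B| - |A∩B| = 16 + 43 - 5 = 54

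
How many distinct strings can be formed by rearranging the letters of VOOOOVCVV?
9! / (1! × 4! × 4!) = 630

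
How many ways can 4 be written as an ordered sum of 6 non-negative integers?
C(4+6-1, 6-1) = C(9, 5) = 126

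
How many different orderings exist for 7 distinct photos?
7! = 5040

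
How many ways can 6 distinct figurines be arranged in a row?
6! = 720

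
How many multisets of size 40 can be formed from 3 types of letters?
C(40+3-1, 3-1) = C(42, 2) = 861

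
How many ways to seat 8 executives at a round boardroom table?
Circular: fix one position, arrange the rest. (8-1)! = 5040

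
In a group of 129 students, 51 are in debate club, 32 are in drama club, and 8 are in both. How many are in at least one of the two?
|A∪B| = |A| + |B| - |A∩B| = 51 + 32 - 8 = 75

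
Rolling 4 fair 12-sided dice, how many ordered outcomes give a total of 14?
Coefficient of x^14 in (x + x² + ... + x^12)^4. By inclusion-exclusion on dice exceeding 12: Σ_j (-1)^j C(4,j)·C(14-1-12j, 3) = C(4,0)·C(13,3) = 1·286 = 286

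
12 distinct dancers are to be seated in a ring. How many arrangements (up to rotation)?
Circular: fix one position, arrange the rest. (12-1)! = 39916800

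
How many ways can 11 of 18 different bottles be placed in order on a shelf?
P(18,11) = 18!/(18-11)! = 1270312243200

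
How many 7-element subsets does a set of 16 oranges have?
C(16,7) = 16!/(7!×9!) = 11440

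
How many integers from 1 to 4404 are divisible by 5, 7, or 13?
⌊4404/5⌋+⌊4404/7⌋+⌊4404/13⌋ - ⌊4404/35⌋-⌊4404/65⌋-⌊4404/91⌋ + ⌊4404/455⌋ = 880+629+338 - 125-67-48 + 9 = 1616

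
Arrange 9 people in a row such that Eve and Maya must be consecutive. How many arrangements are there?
Treat the 2 as one block: (9-2+1)! × 2! = 40320 × 2 = 80640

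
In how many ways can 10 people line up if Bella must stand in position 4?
Fix one position: (10-1)! = 362880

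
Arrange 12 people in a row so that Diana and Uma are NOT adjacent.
Total - adjacent = 12! - (12-1)!×2 = 479001600 - 79833600 = 399168000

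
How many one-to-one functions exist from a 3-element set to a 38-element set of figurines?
P(38,3) = 38!/(38-3)! = 50616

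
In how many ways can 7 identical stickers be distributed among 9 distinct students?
C(7+9-1, 9-1) = C(15, 8) = 6435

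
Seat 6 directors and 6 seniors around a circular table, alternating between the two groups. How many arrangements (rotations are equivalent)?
Fix one of the directors: (6-1)! ways for the remaining directors, × 6! ways for the seniors = 120 × 720 = 86400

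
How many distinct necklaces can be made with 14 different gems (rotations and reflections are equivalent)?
(14-1)!/2 = 6227020800/2 = 3113510400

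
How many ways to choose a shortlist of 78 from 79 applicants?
C(79,78) = 79!/(78!×1!) = 79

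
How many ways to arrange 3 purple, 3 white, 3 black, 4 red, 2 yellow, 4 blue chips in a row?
19! / (3! × 3! × 3! × 4! × 2! × 4!) = 488864376000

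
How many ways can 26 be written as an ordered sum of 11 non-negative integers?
C(26+11-1, 11-1) = C(36, 10) = 254186856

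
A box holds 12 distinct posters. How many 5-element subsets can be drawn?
C(12,5) = 12!/(5!×7!) = 792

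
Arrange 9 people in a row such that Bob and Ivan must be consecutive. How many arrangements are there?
Treat the 2 as one block: (9-2+1)! × 2! = 40320 × 2 = 80640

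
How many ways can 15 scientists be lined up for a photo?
15! = 1307674368000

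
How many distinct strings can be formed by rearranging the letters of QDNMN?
5! / (1! × 1! × 2! × 1!) = 60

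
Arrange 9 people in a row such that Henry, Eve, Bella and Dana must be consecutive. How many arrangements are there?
Treat the 4 as one block: (9-4+1)! × 4! = 720 × 24 = 17280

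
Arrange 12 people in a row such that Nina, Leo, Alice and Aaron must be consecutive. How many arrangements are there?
Treat the 4 as one block: (12-4+1)! × 4! = 362880 × 24 = 8709120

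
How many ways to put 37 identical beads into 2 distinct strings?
C(37+2-1, 2-1) = C(38, 1) = 38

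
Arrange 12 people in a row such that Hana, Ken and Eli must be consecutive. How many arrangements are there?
Treat the 3 as one block: (12-3+1)! × 3! = 3628800 × 6 = 21772800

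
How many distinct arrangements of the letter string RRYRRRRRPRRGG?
13! / (1! × 2! × 1! × 9!) = 8580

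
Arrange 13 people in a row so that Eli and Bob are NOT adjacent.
Total - adjacent = 13! - (13-1)!×2 = 6227020800 - 958003200 = 5269017600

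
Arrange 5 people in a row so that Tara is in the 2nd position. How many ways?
Fix one position: (5-1)! = 24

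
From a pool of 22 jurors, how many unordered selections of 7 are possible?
C(22,7) = 22!/(7!×15!) = 170544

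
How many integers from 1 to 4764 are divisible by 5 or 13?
⌊4764/5⌋ + ⌊4764/13⌋ - ⌊4764/65⌋ = 952 + 366 - 73 = 1245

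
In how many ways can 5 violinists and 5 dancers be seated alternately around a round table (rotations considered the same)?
Fix one of the violinists: (5-1)! ways for the remaining violinists, × 5! ways for the dancers = 24 × 120 = 2880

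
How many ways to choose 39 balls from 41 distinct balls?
C(41,39) = 41!/(39!×2!) = 820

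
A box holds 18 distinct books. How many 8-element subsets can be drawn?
C(18,8) = 18!/(8!×10!) = 43758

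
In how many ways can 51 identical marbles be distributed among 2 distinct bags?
C(51+2-1, 2-1) = C(52, 1) = 52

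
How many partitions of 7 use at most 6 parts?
By conjugation, equals partitions of 7 into parts ≤ 6. Let r_j(i) = number of partitions of i into parts ≤ j, for i = 0..7. r_1(i) = 1 for all i; r_j(i) = r_{j-1}(i) + r_j(i-j). Rows j = 2..6: ≤2: 1 1 2 2 3 3 4 4; ≤3: 1 1 2 3 4 5 7 8; ≤4: 1 1 2 3 5 6 9 11; ≤5: 1 1 2 3 5 7 10 13; ≤6: 1 1 2 3 5 7 11 14. r_6(7) = 14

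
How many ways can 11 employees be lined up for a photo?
11! = 39916800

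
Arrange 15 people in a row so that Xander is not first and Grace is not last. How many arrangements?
By inclusion-exclusion: 15! - 2×(15-1)! + (15-2)! = 1307674368000 - 174356582400 + 6227020800 = 1139544806400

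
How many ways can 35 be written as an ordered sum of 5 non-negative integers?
C(35+5-1, 5-1) = C(39, 4) = 82251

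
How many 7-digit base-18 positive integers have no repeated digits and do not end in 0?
Last digit: 17 nonzero choices. First digit: 16 (nonzero, ≠last). Middle 5: P(16,5) = 524160. Total = 142571520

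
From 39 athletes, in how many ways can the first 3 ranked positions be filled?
P(39,3) = 39!/(39-3)! = 54834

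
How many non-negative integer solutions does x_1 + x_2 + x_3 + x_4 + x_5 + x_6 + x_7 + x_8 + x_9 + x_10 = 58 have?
C(58+10-1, 10-1) = C(67, 9) = 42757703560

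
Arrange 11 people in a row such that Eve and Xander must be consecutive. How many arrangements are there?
Treat the 2 as one block: (11-2+1)! × 2! = 3628800 × 2 = 7257600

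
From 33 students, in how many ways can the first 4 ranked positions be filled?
P(33,4) = 33!/(33-4)! = 982080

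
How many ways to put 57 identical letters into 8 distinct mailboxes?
C(57+8-1, 8-1) = C(64, 7) = 621216192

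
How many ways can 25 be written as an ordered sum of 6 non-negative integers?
C(25+6-1, 6-1) = C(30, 5) = 142506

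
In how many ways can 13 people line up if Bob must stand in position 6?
Fix one position: (13-1)! = 479001600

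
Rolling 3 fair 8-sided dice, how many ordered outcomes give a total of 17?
Coefficient of x^17 in (x + x² + ... + x^8)^3. By inclusion-exclusion on dice exceeding 8: Σ_j (-1)^j C(3,j)·C(17-1-8j, 2) = C(3,0)·C(16,2) - C(3,1)·C(8,2) = 1·120 - 3·28 = 36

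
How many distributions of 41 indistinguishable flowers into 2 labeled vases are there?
C(41+2-1, 2-1) = C(42, 1) = 42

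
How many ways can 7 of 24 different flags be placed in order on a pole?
P(24,7) = 24!/(24-7)! = 1744364160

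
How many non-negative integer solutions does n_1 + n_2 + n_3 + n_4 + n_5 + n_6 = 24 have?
C(24+6-1, 6-1) = C(29, 5) = 118755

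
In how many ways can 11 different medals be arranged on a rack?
11! = 39916800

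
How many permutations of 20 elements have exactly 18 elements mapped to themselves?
Choose the 18 fixed points C(20,18) = 190, derange the rest: !2 = Σ_{j=0}^{2} (-1)^j·2!/j! = 2 - 2 + 1 = 1. Product = 190 × 1 = 190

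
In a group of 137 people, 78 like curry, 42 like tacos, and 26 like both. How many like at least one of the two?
|A∪B| = |A| + |B| - |A∩B| = 78 + 42 - 26 = 94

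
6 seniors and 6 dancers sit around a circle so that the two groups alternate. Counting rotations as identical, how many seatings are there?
Fix one of the seniors: (6-1)! ways for the remaining seniors, × 6! ways for the dancers = 120 × 720 = 86400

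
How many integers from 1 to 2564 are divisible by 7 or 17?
⌊2564/7⌋ + ⌊2564/17⌋ - ⌊2564/119⌋ = 366 + 150 - 21 = 495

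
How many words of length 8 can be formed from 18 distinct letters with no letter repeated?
P(18,8) = 18!/(18-8)! = 1764322560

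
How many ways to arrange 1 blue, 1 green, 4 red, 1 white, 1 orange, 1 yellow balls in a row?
9! / (1! × 1! × 4! × 1! × 1! × 1!) = 15120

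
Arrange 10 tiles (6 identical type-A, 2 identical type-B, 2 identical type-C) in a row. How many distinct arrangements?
10! / (6! × 2! × 2!) = 1260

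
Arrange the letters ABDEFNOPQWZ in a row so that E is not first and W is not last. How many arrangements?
By inclusion-exclusion: 11! - 2×(11-1)! + (11-2)! = 39916800 - 7257600 + 362880 = 33022080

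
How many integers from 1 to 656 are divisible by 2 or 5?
⌊656/2⌋ + ⌊656/5⌋ - ⌊656/10⌋ = 328 + 131 - 65 = 394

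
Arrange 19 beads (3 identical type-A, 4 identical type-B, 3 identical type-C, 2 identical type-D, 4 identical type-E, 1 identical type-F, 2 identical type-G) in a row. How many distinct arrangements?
19! / (3! × 4! × 3! × 2! × 4! × 1! × 2!) = 1466593128000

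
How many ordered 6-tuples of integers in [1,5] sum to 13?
Coefficient of x^13 in (x + x² + ... + x^5)^6. By inclusion-exclusion on dice exceeding 5: Σ_j (-1)^j C(6,j)·C(13-1-5j, 5) = C(6,0)·C(12,5) - C(6,1)·C(7,5) = 1·792 - 6·21 = 666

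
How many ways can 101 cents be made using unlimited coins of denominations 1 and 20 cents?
Coefficient of x^101 in 1/(1-x^1) · 1/(1-x^20). Use j coins of 20 for j = 0..⌊101/20⌋ = 5, the rest in 1s: 5 + 1 = 6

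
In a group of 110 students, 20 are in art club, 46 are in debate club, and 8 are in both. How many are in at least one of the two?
|A∪B| = |A| + |B| - |A∩B| = 20 + 46 - 8 = 58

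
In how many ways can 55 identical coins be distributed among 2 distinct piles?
C(55+2-1, 2-1) = C(56, 1) = 56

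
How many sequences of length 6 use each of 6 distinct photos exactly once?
6! = 720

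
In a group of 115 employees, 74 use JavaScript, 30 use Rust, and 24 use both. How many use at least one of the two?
|A∪B| = |A| + |B| - |A∩B| = 74 + 30 - 24 = 80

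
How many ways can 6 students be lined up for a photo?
6! = 720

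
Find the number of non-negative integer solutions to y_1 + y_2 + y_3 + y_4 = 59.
C(59+4-1, 4-1) = C(62, 3) = 37820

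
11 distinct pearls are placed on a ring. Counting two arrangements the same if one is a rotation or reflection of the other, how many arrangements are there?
(11-1)!/2 = 3628800/2 = 1814400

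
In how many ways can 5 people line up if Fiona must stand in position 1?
Fix one position: (5-1)! = 24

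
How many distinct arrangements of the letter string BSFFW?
5! / (1! × 1! × 2! × 1!) = 60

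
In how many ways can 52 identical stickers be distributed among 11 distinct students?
C(52+11-1, 11-1) = C(62, 10) = 107518933731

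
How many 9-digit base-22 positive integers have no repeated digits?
First digit: 21 choices (nonzero). Then descending: 21 × 21 × 20 × 19 × 18 × 17 × 16 × 15 × 14 = 172299052800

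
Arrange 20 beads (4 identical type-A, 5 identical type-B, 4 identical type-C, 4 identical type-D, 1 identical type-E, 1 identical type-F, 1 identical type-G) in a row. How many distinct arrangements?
20! / (4! × 5! × 4! × 4! × 1! × 1! × 1!) = 1466593128000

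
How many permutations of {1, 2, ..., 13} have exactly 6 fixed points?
Choose the 6 fixed points C(13,6) = 1716, derange the rest: !7 = Σ_{j=0}^{7} (-1)^j·7!/j! = 5040 - 5040 + 2520 - 840 + 210 - 42 + 7 - 1 = 1854. Product = 1716 × 1854 = 3181464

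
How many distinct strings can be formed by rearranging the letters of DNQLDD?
6! / (1! × 3! × 1! × 1!) = 120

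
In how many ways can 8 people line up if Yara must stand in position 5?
Fix one position: (8-1)! = 5040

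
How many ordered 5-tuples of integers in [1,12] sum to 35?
Coefficient of x^35 in (x + x² + ... + x^12)^5. By inclusion-exclusion on dice exceeding 12: Σ_j (-1)^j C(5,j)·C(35-1-12j, 4) = C(5,0)·C(34,4) - C(5,1)·C(22,4) + C(5,2)·C(10,4) = 1·46376 - 5·7315 + 10·210 = 11901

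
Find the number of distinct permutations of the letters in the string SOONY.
5! / (1! × 1! × 2! × 1!) = 60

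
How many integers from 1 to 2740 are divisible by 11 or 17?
⌊2740/11⌋ + ⌊2740/17⌋ - ⌊2740/187⌋ = 249 + 161 - 14 = 396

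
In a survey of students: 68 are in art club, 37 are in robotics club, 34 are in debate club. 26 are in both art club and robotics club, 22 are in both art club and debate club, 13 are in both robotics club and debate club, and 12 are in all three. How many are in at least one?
|A∪B∪C| = 68+37+34-26-22-13+12 = 90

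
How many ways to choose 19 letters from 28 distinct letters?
C(28,19) = 28!/(19!×9!) = 6906900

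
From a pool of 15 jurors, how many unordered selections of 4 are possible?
C(15,4) = 15!/(4!×11!) = 1365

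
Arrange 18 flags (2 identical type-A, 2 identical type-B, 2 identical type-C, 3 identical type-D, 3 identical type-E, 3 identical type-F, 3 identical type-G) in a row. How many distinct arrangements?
18! / (2! × 2! × 2! × 3! × 3! × 3! × 3!) = 617512896000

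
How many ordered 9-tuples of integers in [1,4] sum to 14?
Coefficient of x^14 in (x + x² + ... + x^4)^9. By inclusion-exclusion on dice exceeding 4: Σ_j (-1)^j C(9,j)·C(14-1-4j, 8) = C(9,0)·C(13,8) - C(9,1)·C(9,8) = 1·1287 - 9·9 = 1206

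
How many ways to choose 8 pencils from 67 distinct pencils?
C(67,8) = 67!/(8!×59!) = 6522361560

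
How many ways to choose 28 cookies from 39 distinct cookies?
C(39,28) = 39!/(28!×11!) = 1676056044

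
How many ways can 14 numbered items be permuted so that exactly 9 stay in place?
Choose the 9 fixed points C(14,9) = 2002, derange the rest: !5 = Σ_{j=0}^{5} (-1)^j·5!/j! = 120 - 120 + 60 - 20 + 5 - 1 = 44. Product = 2002 × 44 = 88088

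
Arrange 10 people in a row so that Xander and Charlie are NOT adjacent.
Total - adjacent = 10! - (10-1)!×2 = 3628800 - 725760 = 2903040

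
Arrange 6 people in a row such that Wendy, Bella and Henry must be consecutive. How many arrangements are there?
Treat the 3 as one block: (6-3+1)! × 3! = 24 × 6 = 144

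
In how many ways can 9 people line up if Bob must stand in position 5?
Fix one position: (9-1)! = 40320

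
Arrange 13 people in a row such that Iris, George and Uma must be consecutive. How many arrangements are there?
Treat the 3 as one block: (13-3+1)! × 3! = 39916800 × 6 = 239500800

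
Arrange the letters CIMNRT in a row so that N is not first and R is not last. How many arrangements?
By inclusion-exclusion: 6! - 2×(6-1)! + (6-2)! = 720 - 240 + 24 = 504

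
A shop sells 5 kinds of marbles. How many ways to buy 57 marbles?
C(57+5-1, 5-1) = C(61, 4) = 521855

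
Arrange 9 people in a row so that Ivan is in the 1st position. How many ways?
Fix one position: (9-1)! = 40320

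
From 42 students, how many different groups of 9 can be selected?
C(42,9) = 42!/(9!×33!) = 445891810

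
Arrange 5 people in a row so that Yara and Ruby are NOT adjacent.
Total - adjacent = 5! - (5-1)!×2 = 120 - 48 = 72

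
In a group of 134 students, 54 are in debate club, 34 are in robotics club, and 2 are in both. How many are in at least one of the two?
|A∪B| = |A| + |B| - |A∩B| = 54 + 34 - 2 = 86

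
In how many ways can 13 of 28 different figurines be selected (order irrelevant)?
C(28,13) = 28!/(13!×15!) = 37442160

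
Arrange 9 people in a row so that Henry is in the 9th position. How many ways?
Fix one position: (9-1)! = 40320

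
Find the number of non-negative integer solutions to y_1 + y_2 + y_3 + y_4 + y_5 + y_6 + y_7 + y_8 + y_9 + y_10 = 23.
C(23+10-1, 10-1) = C(32, 9) = 28048800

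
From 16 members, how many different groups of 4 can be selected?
C(16,4) = 16!/(4!×12!) = 1820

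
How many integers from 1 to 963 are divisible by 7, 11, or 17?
⌊963/7⌋+⌊963/11⌋+⌊963/17⌋ - ⌊963/77⌋-⌊963/119⌋-⌊963/187⌋ + ⌊963/1309⌋ = 137+87+56 - 12-8-5 + 0 = 255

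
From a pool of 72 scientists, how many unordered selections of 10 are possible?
C(72,10) = 72!/(10!×62!) = 536211932256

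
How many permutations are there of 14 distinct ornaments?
14! = 87178291200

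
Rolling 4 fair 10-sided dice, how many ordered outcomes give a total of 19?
Coefficient of x^19 in (x + x² + ... + x^10)^4. By inclusion-exclusion on dice exceeding 10: Σ_j (-1)^j C(4,j)·C(19-1-10j, 3) = C(4,0)·C(18,3) - C(4,1)·C(8,3) = 1·816 - 4·56 = 592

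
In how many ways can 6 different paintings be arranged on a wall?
6! = 720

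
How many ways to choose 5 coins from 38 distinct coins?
C(38,5) = 38!/(5!×33!) = 501942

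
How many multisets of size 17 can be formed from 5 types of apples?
C(17+5-1, 5-1) = C(21, 4) = 5985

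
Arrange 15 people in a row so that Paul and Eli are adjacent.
Treat as block: (15-1)! × 2! = 87178291200 × 2 = 174356582400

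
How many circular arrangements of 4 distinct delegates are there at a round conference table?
Circular: fix one position, arrange the rest. (4-1)! = 6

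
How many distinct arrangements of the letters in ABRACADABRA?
11! / (5! × 2! × 2! × 1! × 1!) = 83160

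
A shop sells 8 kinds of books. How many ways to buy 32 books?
C(32+8-1, 8-1) = C(39, 7) = 15380937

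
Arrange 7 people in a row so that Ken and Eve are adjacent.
Treat as block: (7-1)! × 2! = 720 × 2 = 1440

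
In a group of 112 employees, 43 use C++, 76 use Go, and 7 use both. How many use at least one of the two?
|A∪B| = |A| + |B| - |A∩B| = 43 + 76 - 7 = 112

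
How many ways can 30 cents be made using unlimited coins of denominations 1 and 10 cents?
Coefficient of x^30 in 1/(1-x^1) · 1/(1-x^10). Use j coins of 10 for j = 0..⌊30/10⌋ = 3, the rest in 1s: 3 + 1 = 4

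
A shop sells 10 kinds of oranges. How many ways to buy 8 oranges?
C(8+10-1, 10-1) = C(17, 9) = 24310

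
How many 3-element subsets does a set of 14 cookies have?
C(14,3) = 14!/(3!×11!) = 364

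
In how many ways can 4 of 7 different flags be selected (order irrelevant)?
C(7,4) = 7!/(4!×3!) = 35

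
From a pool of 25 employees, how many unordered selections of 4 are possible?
C(25,4) = 25!/(4!×21!) = 12650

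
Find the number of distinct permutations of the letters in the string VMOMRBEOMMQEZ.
13! / (1! × 1! × 1! × 2! × 4! × 2! × 1! × 1!) = 64864800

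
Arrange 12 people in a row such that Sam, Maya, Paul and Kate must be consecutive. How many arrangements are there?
Treat the 4 as one block: (12-4+1)! × 4! = 362880 × 24 = 8709120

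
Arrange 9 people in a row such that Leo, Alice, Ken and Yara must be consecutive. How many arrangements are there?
Treat the 4 as one block: (9-4+1)! × 4! = 720 × 24 = 17280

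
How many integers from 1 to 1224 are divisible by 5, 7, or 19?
⌊1224/5⌋+⌊1224/7⌋+⌊1224/19⌋ - ⌊1224/35⌋-⌊1224/95⌋-⌊1224/133⌋ + ⌊1224/665⌋ = 244+174+64 - 34-12-9 + 1 = 428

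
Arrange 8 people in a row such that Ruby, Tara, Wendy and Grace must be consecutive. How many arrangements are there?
Treat the 4 as one block: (8-4+1)! × 4! = 120 × 24 = 2880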